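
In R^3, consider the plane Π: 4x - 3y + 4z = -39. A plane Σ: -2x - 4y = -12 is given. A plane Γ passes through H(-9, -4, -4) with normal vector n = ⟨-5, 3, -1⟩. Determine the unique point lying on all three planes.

Γ: n·r = n·H gives -5x + 3y - z = 37.
Solving the 3×3 linear system 4x - 3y + 4z = -39, -2x - 4y = -12, -5x + 3y - z = 37 (e.g. by elimination or Cramer's rule, determinant = -82) gives (-4, 5, -2).

(-4, 5, -2)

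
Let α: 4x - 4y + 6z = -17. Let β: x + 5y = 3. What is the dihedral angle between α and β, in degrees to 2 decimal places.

67.63

cos θ = |n₁·n₂| / (|n₁||n₂|) = |-16| / (√68 · √26).
θ = arccos(0.38052) ≈ 67.63°.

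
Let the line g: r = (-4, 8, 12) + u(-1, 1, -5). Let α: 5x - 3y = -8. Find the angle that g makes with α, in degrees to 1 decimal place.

sin θ = |n·v| / (|n||v|) = |-8| / (√34 · √27) = 0.26404.
θ ≈ 15.3°.

15.3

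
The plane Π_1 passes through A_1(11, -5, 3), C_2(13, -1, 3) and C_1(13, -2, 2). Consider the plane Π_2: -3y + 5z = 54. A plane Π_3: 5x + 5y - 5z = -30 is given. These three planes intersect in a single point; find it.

(8, -8, 6)

A_1C_2 = (2, 4, 0), A_1C_1 = (2, 3, -1); a normal to Π_1 is A_1C_2 × A_1C_1 = (-4, 2, -2).
Using A_1: Π_1 has equation -4x + 2y - 2z = -60.
Solving the 3×3 linear system -4x + 2y - 2z = -60, -3y + 5z = 54, 5x + 5y - 5z = -30 (e.g. by elimination or Cramer's rule, determinant = 60) gives (8, -8, 6).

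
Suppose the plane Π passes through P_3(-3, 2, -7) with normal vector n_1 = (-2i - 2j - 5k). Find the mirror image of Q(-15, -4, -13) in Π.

Π: n_1·r = n_1·P_3 gives -2x - 2y - 5z = 37.
λ = (n·Q − d)/|n|² = (103 − 37)/33 = 2.
Reflection = Q − 2λn = (-15, -4, -13) − 4·(-2, -2, -5) = (-7, 4, 7).

(-7, 4, 7)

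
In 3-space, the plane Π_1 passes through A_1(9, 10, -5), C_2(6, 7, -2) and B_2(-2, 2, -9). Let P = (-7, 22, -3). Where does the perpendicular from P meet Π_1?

A_1C_2 = (-3, -3, 3), A_1B_2 = (-11, -8, -4); a normal to Π_1 is A_1C_2 × A_1B_2 = (36, -45, -9).
Using A_1: Π_1 has equation 36x - 45y - 9z = -81.
Foot = P − λn with λ = (n·P − d)/|n|² = (-1215 − (-81))/3402 = -1/3.
Foot = (-7, 22, -3) − (-1/3)·(36, -45, -9) = (5, 7, -6).

(5, 7, -6)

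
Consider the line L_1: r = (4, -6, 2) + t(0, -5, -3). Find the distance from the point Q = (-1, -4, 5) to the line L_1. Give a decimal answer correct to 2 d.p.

Taking (4, -6, 2) on L_1 with direction v = (0, -5, -3): w = Q − (4, -6, 2) = (-5, 2, 3), and w × v = (9, -15, 25).
Distance = |w × v| / |v| = √931 / √34 ≈ 5.23.

5.23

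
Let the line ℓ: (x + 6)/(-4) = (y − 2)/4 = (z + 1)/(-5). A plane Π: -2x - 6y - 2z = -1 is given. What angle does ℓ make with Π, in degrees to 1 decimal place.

ℓ has direction (-4, 4, -5) through (-6, 2, -1).
sin θ = |n·v| / (|n||v|) = |-6| / (√44 · √57) = 0.11981.
θ ≈ 6.9°.

6.9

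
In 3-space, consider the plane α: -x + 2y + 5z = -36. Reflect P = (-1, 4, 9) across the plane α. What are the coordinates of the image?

λ = (n·P − d)/|n|² = (54 − (-36))/30 = 3.
Reflection = P − 2λn = (-1, 4, 9) − 6·(-1, 2, 5) = (5, -8, -21).

(5, -8, -21)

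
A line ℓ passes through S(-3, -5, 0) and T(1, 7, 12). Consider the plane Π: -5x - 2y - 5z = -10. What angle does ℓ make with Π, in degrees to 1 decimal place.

54.3

A direction vector for ℓ is T − S = (4, 12, 12).
sin θ = |n·v| / (|n||v|) = |-104| / (√54 · √304) = 0.81171.
θ ≈ 54.3°.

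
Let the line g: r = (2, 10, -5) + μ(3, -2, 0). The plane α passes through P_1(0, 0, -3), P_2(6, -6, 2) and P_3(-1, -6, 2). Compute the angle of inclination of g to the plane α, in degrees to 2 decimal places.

P_1P_2 = (6, -6, 5), P_1P_3 = (-1, -6, 5); a normal to α is P_1P_2 × P_1P_3 = (0, -35, -42).
Using P_1: α has equation -35y - 42z = 126.
sin θ = |n·v| / (|n||v|) = |70| / (√2989 · √13) = 0.35511.
θ ≈ 20.80°.

20.80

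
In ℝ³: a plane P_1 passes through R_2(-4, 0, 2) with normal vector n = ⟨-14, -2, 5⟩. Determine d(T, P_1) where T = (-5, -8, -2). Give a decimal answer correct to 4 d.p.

P_1: n·r = n·R_2 gives -14x - 2y + 5z = 66.
n·T − d = (-14)·(-5) + (-2)·(-8) + (5)·(-2) − 66 = 10; |n| = √225.
Distance = |10| / √225 = 10/√225 ≈ 0.6667.

0.6667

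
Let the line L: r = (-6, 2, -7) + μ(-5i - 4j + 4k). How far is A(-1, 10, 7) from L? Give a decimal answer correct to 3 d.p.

Taking (-6, 2, -7) on L with direction v = (-5, -4, 4): w = A − (-6, 2, -7) = (5, 8, 14), and w × v = (88, -90, 20).
Distance = |w × v| / |v| = √16244 / √57 ≈ 16.881.

16.881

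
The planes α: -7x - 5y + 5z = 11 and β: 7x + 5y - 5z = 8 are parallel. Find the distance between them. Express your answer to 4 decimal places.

Rescale β by 1/(-1): -7x - 5y + 5z = -8. Then distance = |11 − (-8)| / √99 ≈ 1.9096.

1.9096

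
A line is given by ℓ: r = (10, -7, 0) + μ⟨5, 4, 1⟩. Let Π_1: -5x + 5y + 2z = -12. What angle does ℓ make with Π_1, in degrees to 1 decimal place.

3.6

sin θ = |n·v| / (|n||v|) = |-3| / (√54 · √42) = 0.06299.
θ ≈ 3.6°.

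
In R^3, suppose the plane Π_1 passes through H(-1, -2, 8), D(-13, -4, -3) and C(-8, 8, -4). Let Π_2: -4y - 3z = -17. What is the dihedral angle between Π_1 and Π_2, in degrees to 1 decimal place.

48.2

HD = (-12, -2, -11), HC = (-7, 10, -12); a normal to Π_1 is HD × HC = (134, -67, -134).
Using H: Π_1 has equation 134x - 67y - 134z = -1072.
cos θ = |n₁·n₂| / (|n₁||n₂|) = |670| / (√40401 · √25).
θ = arccos(0.66667) ≈ 48.2°.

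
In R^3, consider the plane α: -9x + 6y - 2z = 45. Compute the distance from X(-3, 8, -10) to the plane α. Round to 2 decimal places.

4.55

n·X − d = (-9)·(-3) + (6)·(8) + (-2)·(-10) − 45 = 50; |n| = √121.
Distance = |50| / √121 = 50/√121 ≈ 4.55.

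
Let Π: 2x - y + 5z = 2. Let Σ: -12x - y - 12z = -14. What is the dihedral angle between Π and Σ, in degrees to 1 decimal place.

27.0

cos θ = |n₁·n₂| / (|n₁||n₂|) = |-83| / (√30 · √289).
θ = arccos(0.89139) ≈ 27.0°.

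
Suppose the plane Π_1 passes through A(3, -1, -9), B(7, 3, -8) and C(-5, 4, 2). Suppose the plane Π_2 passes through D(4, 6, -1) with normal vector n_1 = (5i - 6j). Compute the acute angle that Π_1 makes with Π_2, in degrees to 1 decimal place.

AB = (4, 4, 1), AC = (-8, 5, 11); a normal to Π_1 is AB × AC = (39, -52, 52).
Using A: Π_1 has equation 39x - 52y + 52z = -299.
Π_2: n_1·r = n_1·D gives 5x - 6y = -16.
cos θ = |n₁·n₂| / (|n₁||n₂|) = |507| / (√6929 · √61).
θ = arccos(0.77984) ≈ 38.8°.

38.8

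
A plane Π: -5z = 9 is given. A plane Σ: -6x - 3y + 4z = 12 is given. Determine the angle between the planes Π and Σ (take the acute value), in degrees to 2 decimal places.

59.19

cos θ = |n₁·n₂| / (|n₁||n₂|) = |-20| / (√25 · √61).
θ = arccos(0.51215) ≈ 59.19°.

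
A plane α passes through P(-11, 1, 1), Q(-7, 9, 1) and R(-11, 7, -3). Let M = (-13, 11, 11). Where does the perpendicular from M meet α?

PQ = (4, 8, 0), PR = (0, 6, -4); a normal to α is PQ × PR = (-32, 16, 24).
Using P: α has equation -32x + 16y + 24z = 392.
Foot = M − λn with λ = (n·M − d)/|n|² = (856 − 392)/1856 = 1/4.
Foot = (-13, 11, 11) − (1/4)·(-32, 16, 24) = (-5, 7, 5).

(-5, 7, 5)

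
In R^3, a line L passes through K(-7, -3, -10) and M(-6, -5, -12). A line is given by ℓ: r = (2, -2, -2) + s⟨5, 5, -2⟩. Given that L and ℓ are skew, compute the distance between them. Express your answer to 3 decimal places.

10.807

A direction vector for L is M − K = (1, -2, -2).
Common perpendicular direction n = (1, -2, -2) × (5, 5, -2) = (14, -8, 15).
With w = (2, -2, -2) − (-7, -3, -10) = (9, 1, 8), w · n = 238.
Distance = |w · n| / |n| = |238| / √485 ≈ 10.807.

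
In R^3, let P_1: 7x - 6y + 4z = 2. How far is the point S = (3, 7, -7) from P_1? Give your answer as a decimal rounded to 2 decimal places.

n·S − d = (7)·(3) + (-6)·(7) + (4)·(-7) − 2 = -51; |n| = √101.
Distance = |-51| / √101 = 51/√101 ≈ 5.07.

5.07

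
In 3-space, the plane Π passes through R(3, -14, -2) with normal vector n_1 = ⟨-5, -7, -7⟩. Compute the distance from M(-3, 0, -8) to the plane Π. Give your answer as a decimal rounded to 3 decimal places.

Π: n_1·r = n_1·R gives -5x - 7y - 7z = 97.
n·M − d = (-5)·(-3) + (-7)·(0) + (-7)·(-8) − 97 = -26; |n| = √123.
Distance = |-26| / √123 = 26/√123 ≈ 2.344.

2.344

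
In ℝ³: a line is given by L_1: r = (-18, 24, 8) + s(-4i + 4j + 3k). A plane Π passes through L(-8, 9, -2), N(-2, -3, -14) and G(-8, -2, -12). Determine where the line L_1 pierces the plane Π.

LN = (6, -12, -12), LG = (0, -11, -10); a normal to Π is LN × LG = (-12, 60, -66).
Using L: Π has equation -12x + 60y - 66z = 768.
Substitute r = (-18, 24, 8) + t(-4, 4, 3) into the plane: 1128 + 90t = 768, so t = -4.
Intersection: (-18, 24, 8) + (-4)·(-4, 4, 3) = (-2, 8, -4).

(-2, 8, -4)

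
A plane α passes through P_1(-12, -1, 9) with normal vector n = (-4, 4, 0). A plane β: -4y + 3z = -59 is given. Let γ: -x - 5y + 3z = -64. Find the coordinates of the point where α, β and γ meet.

(-3, 8, -9)

α: n·r = n·P_1 gives -4x + 4y = 44.
Solving the 3×3 linear system -4x + 4y = 44, -4y + 3z = -59, -x - 5y + 3z = -64 (e.g. by elimination or Cramer's rule, determinant = -24) gives (-3, 8, -9).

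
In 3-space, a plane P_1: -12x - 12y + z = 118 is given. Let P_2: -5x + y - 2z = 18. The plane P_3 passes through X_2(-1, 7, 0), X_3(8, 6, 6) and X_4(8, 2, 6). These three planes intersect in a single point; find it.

(-4, -6, -2)

X_2X_3 = (9, -1, 6), X_2X_4 = (9, -5, 6); a normal to P_3 is X_2X_3 × X_2X_4 = (24, 0, -36).
Using X_2: P_3 has equation 24x - 36z = -24.
Solving the 3×3 linear system -12x - 12y + z = 118, -5x + y - 2z = 18, 24x - 36z = -24 (e.g. by elimination or Cramer's rule, determinant = 3144) gives (-4, -6, -2).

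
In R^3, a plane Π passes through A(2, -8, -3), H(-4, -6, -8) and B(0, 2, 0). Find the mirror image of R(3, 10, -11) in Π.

(-13, 2, 5)

AH = (-6, 2, -5), AB = (-2, 10, 3); a normal to Π is AH × AB = (56, 28, -56).
Using A: Π has equation 56x + 28y - 56z = 56.
λ = (n·R − d)/|n|² = (1064 − 56)/7056 = 1/7.
Reflection = R − 2λn = (3, 10, -11) − (2/7)·(56, 28, -56) = (-13, 2, 5).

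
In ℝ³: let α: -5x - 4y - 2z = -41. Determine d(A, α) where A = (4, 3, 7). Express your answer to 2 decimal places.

0.75

n·A − d = (-5)·(4) + (-4)·(3) + (-2)·(7) − (-41) = -5; |n| = √45.
Distance = |-5| / √45 = 5/√45 ≈ 0.75.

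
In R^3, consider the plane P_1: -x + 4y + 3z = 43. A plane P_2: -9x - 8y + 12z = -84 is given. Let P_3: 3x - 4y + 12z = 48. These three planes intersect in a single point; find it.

(8, 9, 5)

Solving the 3×3 linear system -x + 4y + 3z = 43, -9x - 8y + 12z = -84, 3x - 4y + 12z = 48 (e.g. by elimination or Cramer's rule, determinant = 804) gives (8, 9, 5).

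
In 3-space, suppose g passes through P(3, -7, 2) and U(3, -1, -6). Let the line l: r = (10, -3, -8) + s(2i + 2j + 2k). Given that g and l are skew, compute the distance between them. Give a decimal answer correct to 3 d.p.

A direction vector for g is U − P = (0, 6, -8).
Common perpendicular direction n = (0, 6, -8) × (2, 2, 2) = (28, -16, -12).
With w = (10, -3, -8) − (3, -7, 2) = (7, 4, -10), w · n = 252.
Distance = |w · n| / |n| = |252| / √1184 ≈ 7.324.

7.324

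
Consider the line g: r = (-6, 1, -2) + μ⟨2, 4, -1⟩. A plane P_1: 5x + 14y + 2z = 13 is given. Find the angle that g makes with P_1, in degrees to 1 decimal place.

sin θ = |n·v| / (|n||v|) = |64| / (√225 · √21) = 0.93106.
θ ≈ 68.6°.

68.6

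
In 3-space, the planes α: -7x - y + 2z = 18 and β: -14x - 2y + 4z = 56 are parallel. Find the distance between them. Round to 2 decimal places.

1.36

Rescale β by 1/2: -7x - y + 2z = 28. Then distance = |18 − 28| / √54 ≈ 1.36.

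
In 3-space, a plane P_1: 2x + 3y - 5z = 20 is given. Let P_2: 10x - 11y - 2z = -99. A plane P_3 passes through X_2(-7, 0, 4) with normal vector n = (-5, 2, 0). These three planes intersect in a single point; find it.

(-5, 5, -3)

P_3: n·r = n·X_2 gives -5x + 2y = 35.
Solving the 3×3 linear system 2x + 3y - 5z = 20, 10x - 11y - 2z = -99, -5x + 2y = 35 (e.g. by elimination or Cramer's rule, determinant = 213) gives (-5, 5, -3).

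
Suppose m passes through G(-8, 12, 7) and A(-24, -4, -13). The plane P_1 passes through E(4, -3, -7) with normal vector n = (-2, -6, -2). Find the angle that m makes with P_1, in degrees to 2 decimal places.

A direction vector for m is A − G = (-16, -16, -20).
P_1: n·r = n·E gives -2x - 6y - 2z = 24.
sin θ = |n·v| / (|n||v|) = |168| / (√44 · √912) = 0.83866.
θ ≈ 57.00°.

57.00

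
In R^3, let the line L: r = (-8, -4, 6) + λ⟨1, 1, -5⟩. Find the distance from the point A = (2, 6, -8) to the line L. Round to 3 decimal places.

Taking (-8, -4, 6) on L with direction v = (1, 1, -5): w = A − (-8, -4, 6) = (10, 10, -14), and w × v = (-36, 36, 0).
Distance = |w × v| / |v| = √2592 / √27 ≈ 9.798.

9.798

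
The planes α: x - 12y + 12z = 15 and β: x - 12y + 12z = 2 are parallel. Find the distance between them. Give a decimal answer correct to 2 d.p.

Same normal n = (1, -12, 12) with |n| = √289; distance = |15 − 2| / |n| = 13/√289 ≈ 0.76.

0.76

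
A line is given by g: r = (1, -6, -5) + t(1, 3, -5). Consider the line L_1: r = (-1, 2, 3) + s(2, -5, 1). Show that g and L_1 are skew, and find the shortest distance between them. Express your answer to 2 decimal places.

Common perpendicular direction n = (1, 3, -5) × (2, -5, 1) = (-22, -11, -11).
With w = (-1, 2, 3) − (1, -6, -5) = (-2, 8, 8), w · n = -132.
Since n ≠ 0 the lines are not parallel, and w · n = -132 ≠ 0 so they do not intersect; hence they are skew.
Distance = |w · n| / |n| = |-132| / √726 ≈ 4.90.

4.90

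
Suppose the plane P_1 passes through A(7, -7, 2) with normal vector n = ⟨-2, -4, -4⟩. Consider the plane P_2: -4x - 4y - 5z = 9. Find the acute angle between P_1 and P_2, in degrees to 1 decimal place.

13.8

P_1: n·r = n·A gives -2x - 4y - 4z = 6.
cos θ = |n₁·n₂| / (|n₁||n₂|) = |44| / (√36 · √57).
θ = arccos(0.97132) ≈ 13.8°.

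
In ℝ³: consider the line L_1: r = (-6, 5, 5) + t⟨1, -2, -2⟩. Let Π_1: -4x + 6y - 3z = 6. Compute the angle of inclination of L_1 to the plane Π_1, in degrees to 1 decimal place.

sin θ = |n·v| / (|n||v|) = |-10| / (√61 · √9) = 0.42679.
θ ≈ 25.3°.

25.3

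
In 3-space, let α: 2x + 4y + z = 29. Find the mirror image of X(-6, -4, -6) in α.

(6, 20, 0)

λ = (n·X − d)/|n|² = (-34 − 29)/21 = -3.
Reflection = X − 2λn = (-6, -4, -6) − (-6)·(2, 4, 1) = (6, 20, 0).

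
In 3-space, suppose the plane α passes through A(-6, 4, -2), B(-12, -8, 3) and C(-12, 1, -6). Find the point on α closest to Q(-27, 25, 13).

(-6, 7, -5)

AB = (-6, -12, 5), AC = (-6, -3, -4); a normal to α is AB × AC = (63, -54, -54).
Using A: α has equation 63x - 54y - 54z = -486.
Foot = Q − λn with λ = (n·Q − d)/|n|² = (-3753 − (-486))/9801 = -1/3.
Foot = (-27, 25, 13) − (-1/3)·(63, -54, -54) = (-6, 7, -5).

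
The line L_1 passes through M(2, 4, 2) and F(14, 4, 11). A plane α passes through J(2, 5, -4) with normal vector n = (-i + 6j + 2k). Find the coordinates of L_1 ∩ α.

(-10, 4, -7)

A direction vector for L_1 is F − M = (12, 0, 9).
α: n·r = n·J gives -x + 6y + 2z = 20.
Substitute r = (2, 4, 2) + t(12, 0, 9) into the plane: 26 + 6t = 20, so t = -1.
Intersection: (2, 4, 2) + (-1)·(12, 0, 9) = (-10, 4, -7).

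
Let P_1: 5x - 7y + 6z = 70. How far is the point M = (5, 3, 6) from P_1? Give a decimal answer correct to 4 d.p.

2.8604

n·M − d = (5)·(5) + (-7)·(3) + (6)·(6) − 70 = -30; |n| = √110.
Distance = |-30| / √110 = 30/√110 ≈ 2.8604.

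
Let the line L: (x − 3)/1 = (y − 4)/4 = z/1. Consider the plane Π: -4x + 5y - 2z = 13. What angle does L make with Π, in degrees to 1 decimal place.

29.5

L has direction (1, 4, 1) through (3, 4, 0).
sin θ = |n·v| / (|n||v|) = |14| / (√45 · √18) = 0.49191.
θ ≈ 29.5°.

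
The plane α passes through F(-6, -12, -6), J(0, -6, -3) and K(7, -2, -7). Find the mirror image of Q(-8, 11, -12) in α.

(16, -19, 0)

FJ = (6, 6, 3), FK = (13, 10, -1); a normal to α is FJ × FK = (-36, 45, -18).
Using F: α has equation -36x + 45y - 18z = -216.
λ = (n·Q − d)/|n|² = (999 − (-216))/3645 = 1/3.
Reflection = Q − 2λn = (-8, 11, -12) − (2/3)·(-36, 45, -18) = (16, -19, 0).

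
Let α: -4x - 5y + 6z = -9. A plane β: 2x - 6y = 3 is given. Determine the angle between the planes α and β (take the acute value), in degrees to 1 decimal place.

cos θ = |n₁·n₂| / (|n₁||n₂|) = |22| / (√77 · √40).
θ = arccos(0.39641) ≈ 66.6°.

66.6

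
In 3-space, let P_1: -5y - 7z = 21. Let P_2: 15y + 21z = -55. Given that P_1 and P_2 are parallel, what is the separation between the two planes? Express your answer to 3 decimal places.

Rescale P_2 by 1/(-3): -5y - 7z = 55/3. Then distance = |21 − (55/3)| / √74 ≈ 0.310.

0.310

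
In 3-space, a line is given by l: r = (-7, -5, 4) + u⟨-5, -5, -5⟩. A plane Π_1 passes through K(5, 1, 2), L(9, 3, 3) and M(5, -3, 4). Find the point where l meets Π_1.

KL = (4, 2, 1), KM = (0, -4, 2); a normal to Π_1 is KL × KM = (8, -8, -16).
Using K: Π_1 has equation 8x - 8y - 16z = 0.
Substitute r = (-7, -5, 4) + t(-5, -5, -5) into the plane: -80 + 80t = 0, so t = 1.
Intersection: (-7, -5, 4) + 1·(-5, -5, -5) = (-12, -10, -1).

(-12, -10, -1)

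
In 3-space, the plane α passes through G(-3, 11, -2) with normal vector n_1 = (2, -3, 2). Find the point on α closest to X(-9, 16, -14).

α: n_1·r = n_1·G gives 2x - 3y + 2z = -43.
Foot = X − λn with λ = (n·X − d)/|n|² = (-94 − (-43))/17 = -3.
Foot = (-9, 16, -14) − (-3)·(2, -3, 2) = (-3, 7, -8).

(-3, 7, -8)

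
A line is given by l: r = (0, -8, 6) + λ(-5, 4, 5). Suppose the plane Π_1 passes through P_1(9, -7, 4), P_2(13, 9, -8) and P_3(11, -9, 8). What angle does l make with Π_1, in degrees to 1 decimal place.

P_1P_2 = (4, 16, -12), P_1P_3 = (2, -2, 4); a normal to Π_1 is P_1P_2 × P_1P_3 = (40, -40, -40).
Using P_1: Π_1 has equation 40x - 40y - 40z = 480.
sin θ = |n·v| / (|n||v|) = |-560| / (√4800 · √66) = 0.99494.
θ ≈ 84.2°.

84.2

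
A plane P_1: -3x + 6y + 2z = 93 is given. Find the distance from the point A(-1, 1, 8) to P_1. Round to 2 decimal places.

9.71

n·A − d = (-3)·(-1) + (6)·(1) + (2)·(8) − 93 = -68; |n| = √49.
Distance = |-68| / √49 = 68/√49 ≈ 9.71.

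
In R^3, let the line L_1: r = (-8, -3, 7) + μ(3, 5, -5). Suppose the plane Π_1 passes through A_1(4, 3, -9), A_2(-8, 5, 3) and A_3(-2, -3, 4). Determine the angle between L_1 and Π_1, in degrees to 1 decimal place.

14.4

A_1A_2 = (-12, 2, 12), A_1A_3 = (-6, -6, 13); a normal to Π_1 is A_1A_2 × A_1A_3 = (98, 84, 84).
Using A_1: Π_1 has equation 98x + 84y + 84z = -112.
sin θ = |n·v| / (|n||v|) = |294| / (√23716 · √59) = 0.24854.
θ ≈ 14.4°.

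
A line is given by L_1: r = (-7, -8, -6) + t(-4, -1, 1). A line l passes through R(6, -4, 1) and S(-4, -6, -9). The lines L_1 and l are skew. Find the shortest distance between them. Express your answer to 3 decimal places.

1.127

A direction vector for l is S − R = (-10, -2, -10).
Common perpendicular direction n = (-4, -1, 1) × (-10, -2, -10) = (12, -50, -2).
With w = (6, -4, 1) − (-7, -8, -6) = (13, 4, 7), w · n = -58.
Distance = |w · n| / |n| = |-58| / √2648 ≈ 1.127.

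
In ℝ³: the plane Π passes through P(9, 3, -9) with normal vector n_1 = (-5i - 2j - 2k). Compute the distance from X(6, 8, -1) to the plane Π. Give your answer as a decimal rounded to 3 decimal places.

Π: n_1·r = n_1·P gives -5x - 2y - 2z = -33.
n·X − d = (-5)·(6) + (-2)·(8) + (-2)·(-1) − (-33) = -11; |n| = √33.
Distance = |-11| / √33 = 11/√33 ≈ 1.915.

1.915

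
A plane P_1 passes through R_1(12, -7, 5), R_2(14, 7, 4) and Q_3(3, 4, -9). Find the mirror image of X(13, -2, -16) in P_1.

(-7, 2, 0)

R_1R_2 = (2, 14, -1), R_1Q_3 = (-9, 11, -14); a normal to P_1 is R_1R_2 × R_1Q_3 = (-185, 37, 148).
Using R_1: P_1 has equation -185x + 37y + 148z = -1739.
λ = (n·X − d)/|n|² = (-4847 − (-1739))/57498 = -2/37.
Reflection = X − 2λn = (13, -2, -16) − (-4/37)·(-185, 37, 148) = (-7, 2, 0).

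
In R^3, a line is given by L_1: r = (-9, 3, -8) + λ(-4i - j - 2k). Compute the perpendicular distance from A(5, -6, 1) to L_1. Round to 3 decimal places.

12.522

Taking (-9, 3, -8) on L_1 with direction v = (-4, -1, -2): w = A − (-9, 3, -8) = (14, -9, 9), and w × v = (27, -8, -50).
Distance = |w × v| / |v| = √3293 / √21 ≈ 12.522.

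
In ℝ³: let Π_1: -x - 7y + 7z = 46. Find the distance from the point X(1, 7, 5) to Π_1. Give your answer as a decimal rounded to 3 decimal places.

6.131

n·X − d = (-1)·(1) + (-7)·(7) + (7)·(5) − 46 = -61; |n| = √99.
Distance = |-61| / √99 = 61/√99 ≈ 6.131.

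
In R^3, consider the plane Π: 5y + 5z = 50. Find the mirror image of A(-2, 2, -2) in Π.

(-2, 12, 8)

λ = (n·A − d)/|n|² = (0 − 50)/50 = -1.
Reflection = A − 2λn = (-2, 2, -2) − (-2)·(0, 5, 5) = (-2, 12, 8).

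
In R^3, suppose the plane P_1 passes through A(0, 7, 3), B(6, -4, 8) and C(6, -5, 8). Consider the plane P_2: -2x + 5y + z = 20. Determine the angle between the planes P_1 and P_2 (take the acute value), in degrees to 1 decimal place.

68.0

AB = (6, -11, 5), AC = (6, -12, 5); a normal to P_1 is AB × AC = (5, 0, -6).
Using A: P_1 has equation 5x - 6z = -18.
cos θ = |n₁·n₂| / (|n₁||n₂|) = |-16| / (√61 · √30).
θ = arccos(0.37402) ≈ 68.0°.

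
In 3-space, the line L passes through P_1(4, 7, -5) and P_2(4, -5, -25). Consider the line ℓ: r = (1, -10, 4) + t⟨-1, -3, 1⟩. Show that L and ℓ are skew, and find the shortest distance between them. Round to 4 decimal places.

3.0654

A direction vector for L is P_2 − P_1 = (0, -12, -20).
Common perpendicular direction n = (0, -12, -20) × (-1, -3, 1) = (-72, 20, -12).
With w = (1, -10, 4) − (4, 7, -5) = (-3, -17, 9), w · n = -232.
Since n ≠ 0 the lines are not parallel, and w · n = -232 ≠ 0 so they do not intersect; hence they are skew.
Distance = |w · n| / |n| = |-232| / √5728 ≈ 3.0654.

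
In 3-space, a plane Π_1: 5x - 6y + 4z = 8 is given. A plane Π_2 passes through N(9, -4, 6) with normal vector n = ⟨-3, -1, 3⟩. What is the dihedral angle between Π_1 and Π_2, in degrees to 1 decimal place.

85.5

Π_2: n·r = n·N gives -3x - y + 3z = -5.
cos θ = |n₁·n₂| / (|n₁||n₂|) = |3| / (√77 · √19).
θ = arccos(0.07843) ≈ 85.5°.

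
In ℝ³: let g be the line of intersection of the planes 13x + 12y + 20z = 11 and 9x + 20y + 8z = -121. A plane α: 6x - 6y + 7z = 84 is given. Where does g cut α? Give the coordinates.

Direction of g: (13, 12, 20) × (9, 20, 8) = (-304, 76, 152).
A point on g: solving the two plane equations with x = -13 gives (-13, -5, 12).
Substitute r = (-13, -5, 12) + t(-304, 76, 152) into the plane: 36 + (-1216)t = 84, so t = -3/76.
Intersection: (-13, -5, 12) + (-3/76)·(-304, 76, 152) = (-1, -8, 6).

(-1, -8, 6)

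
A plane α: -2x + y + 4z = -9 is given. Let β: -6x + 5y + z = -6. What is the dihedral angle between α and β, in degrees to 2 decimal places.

54.41

cos θ = |n₁·n₂| / (|n₁||n₂|) = |21| / (√21 · √62).
θ = arccos(0.58199) ≈ 54.41°.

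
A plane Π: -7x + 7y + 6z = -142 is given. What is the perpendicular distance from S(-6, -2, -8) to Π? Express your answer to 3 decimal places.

n·S − d = (-7)·(-6) + (7)·(-2) + (6)·(-8) − (-142) = 122; |n| = √134.
Distance = |122| / √134 = 122/√134 ≈ 10.539.

10.539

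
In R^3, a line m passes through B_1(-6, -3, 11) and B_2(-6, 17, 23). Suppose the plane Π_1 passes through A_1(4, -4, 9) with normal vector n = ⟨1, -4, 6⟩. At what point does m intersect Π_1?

(-6, -8, 8)

A direction vector for m is B_2 − B_1 = (0, 20, 12).
Π_1: n·r = n·A_1 gives x - 4y + 6z = 74.
Substitute r = (-6, -3, 11) + t(0, 20, 12) into the plane: 72 + (-8)t = 74, so t = -1/4.
Intersection: (-6, -3, 11) + (-1/4)·(0, 20, 12) = (-6, -8, 8).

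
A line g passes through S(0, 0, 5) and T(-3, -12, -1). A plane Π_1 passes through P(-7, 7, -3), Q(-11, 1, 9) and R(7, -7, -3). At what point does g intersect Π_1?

(-1, -4, 3)

A direction vector for g is T − S = (-3, -12, -6).
PQ = (-4, -6, 12), PR = (14, -14, 0); a normal to Π_1 is PQ × PR = (168, 168, 140).
Using P: Π_1 has equation 168x + 168y + 140z = -420.
Substitute r = (0, 0, 5) + t(-3, -12, -6) into the plane: 700 + (-3360)t = -420, so t = 1/3.
Intersection: (0, 0, 5) + (1/3)·(-3, -12, -6) = (-1, -4, 3).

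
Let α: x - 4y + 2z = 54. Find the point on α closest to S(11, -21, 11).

Foot = S − λn with λ = (n·S − d)/|n|² = (117 − 54)/21 = 3.
Foot = (11, -21, 11) − 3·(1, -4, 2) = (8, -9, 5).

(8, -9, 5)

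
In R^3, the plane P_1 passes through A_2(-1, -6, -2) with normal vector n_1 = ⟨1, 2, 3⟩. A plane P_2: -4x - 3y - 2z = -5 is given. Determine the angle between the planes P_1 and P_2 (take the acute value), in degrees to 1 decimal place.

P_1: n_1·r = n_1·A_2 gives x + 2y + 3z = -19.
cos θ = |n₁·n₂| / (|n₁||n₂|) = |-16| / (√14 · √29).
θ = arccos(0.79407) ≈ 37.4°.

37.4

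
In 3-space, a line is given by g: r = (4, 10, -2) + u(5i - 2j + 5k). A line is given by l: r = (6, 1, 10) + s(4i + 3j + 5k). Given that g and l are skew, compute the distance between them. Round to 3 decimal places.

7.892

Common perpendicular direction n = (5, -2, 5) × (4, 3, 5) = (-25, -5, 23).
With w = (6, 1, 10) − (4, 10, -2) = (2, -9, 12), w · n = 271.
Distance = |w · n| / |n| = |271| / √1179 ≈ 7.892.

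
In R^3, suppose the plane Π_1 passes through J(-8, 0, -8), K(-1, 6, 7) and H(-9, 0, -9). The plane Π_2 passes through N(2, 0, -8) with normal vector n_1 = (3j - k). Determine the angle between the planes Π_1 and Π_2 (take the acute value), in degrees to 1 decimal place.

35.6

JK = (7, 6, 15), JH = (-1, 0, -1); a normal to Π_1 is JK × JH = (-6, -8, 6).
Using J: Π_1 has equation -6x - 8y + 6z = 0.
Π_2: n_1·r = n_1·N gives 3y - z = 8.
cos θ = |n₁·n₂| / (|n₁||n₂|) = |-30| / (√136 · √10).
θ = arccos(0.81349) ≈ 35.6°.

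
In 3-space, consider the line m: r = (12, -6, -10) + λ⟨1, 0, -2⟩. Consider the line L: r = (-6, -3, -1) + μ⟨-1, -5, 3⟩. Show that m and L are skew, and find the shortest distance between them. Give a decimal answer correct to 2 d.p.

Common perpendicular direction n = (1, 0, -2) × (-1, -5, 3) = (-10, -1, -5).
With w = (-6, -3, -1) − (12, -6, -10) = (-18, 3, 9), w · n = 132.
Since n ≠ 0 the lines are not parallel, and w · n = 132 ≠ 0 so they do not intersect; hence they are skew.
Distance = |w · n| / |n| = |132| / √126 ≈ 11.76.

11.76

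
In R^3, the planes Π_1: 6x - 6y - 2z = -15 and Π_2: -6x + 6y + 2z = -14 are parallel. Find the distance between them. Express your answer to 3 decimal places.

3.327

Rescale Π_2 by 1/(-1): 6x - 6y - 2z = 14. Then distance = |-15 − 14| / √76 ≈ 3.327.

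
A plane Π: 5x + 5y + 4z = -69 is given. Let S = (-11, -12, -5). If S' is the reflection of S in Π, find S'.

λ = (n·S − d)/|n|² = (-135 − (-69))/66 = -1.
Reflection = S − 2λn = (-11, -12, -5) − (-2)·(5, 5, 4) = (-1, -2, 3).

(-1, -2, 3)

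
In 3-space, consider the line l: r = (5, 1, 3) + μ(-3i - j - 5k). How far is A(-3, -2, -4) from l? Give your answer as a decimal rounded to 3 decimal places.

3.489

Taking (5, 1, 3) on l with direction v = (-3, -1, -5): w = A − (5, 1, 3) = (-8, -3, -7), and w × v = (8, -19, -1).
Distance = |w × v| / |v| = √426 / √35 ≈ 3.489.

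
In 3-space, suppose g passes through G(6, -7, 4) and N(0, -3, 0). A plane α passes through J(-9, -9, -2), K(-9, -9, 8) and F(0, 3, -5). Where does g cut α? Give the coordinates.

A direction vector for g is N − G = (-6, 4, -4).
JK = (0, 0, 10), JF = (9, 12, -3); a normal to α is JK × JF = (-120, 90, 0).
Using J: α has equation -120x + 90y = 270.
Substitute r = (6, -7, 4) + t(-6, 4, -4) into the plane: -1350 + 1080t = 270, so t = 3/2.
Intersection: (6, -7, 4) + (3/2)·(-6, 4, -4) = (-3, -1, -2).

(-3, -1, -2)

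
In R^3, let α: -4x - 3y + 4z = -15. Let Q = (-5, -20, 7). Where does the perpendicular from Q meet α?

(7, -11, -5)

Foot = Q − λn with λ = (n·Q − d)/|n|² = (108 − (-15))/41 = 3.
Foot = (-5, -20, 7) − 3·(-4, -3, 4) = (7, -11, -5).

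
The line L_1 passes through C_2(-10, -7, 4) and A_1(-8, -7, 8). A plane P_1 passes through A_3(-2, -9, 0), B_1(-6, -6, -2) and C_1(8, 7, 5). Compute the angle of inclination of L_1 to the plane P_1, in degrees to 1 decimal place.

36.9

A direction vector for L_1 is A_1 − C_2 = (2, 0, 4).
A_3B_1 = (-4, 3, -2), A_3C_1 = (10, 16, 5); a normal to P_1 is A_3B_1 × A_3C_1 = (47, 0, -94).
Using A_3: P_1 has equation 47x - 94z = -94.
sin θ = |n·v| / (|n||v|) = |-282| / (√11045 · √20) = 0.60000.
θ ≈ 36.9°.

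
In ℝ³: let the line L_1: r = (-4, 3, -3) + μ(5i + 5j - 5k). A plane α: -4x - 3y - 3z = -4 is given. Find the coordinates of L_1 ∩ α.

(1, 8, -8)

Substitute r = (-4, 3, -3) + t(5, 5, -5) into the plane: 16 + (-20)t = -4, so t = 1.
Intersection: (-4, 3, -3) + 1·(5, 5, -5) = (1, 8, -8).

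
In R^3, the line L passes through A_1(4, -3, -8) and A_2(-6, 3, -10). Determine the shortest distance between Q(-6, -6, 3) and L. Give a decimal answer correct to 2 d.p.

14.29

A direction vector for L is A_2 − A_1 = (-10, 6, -2).
Taking (4, -3, -8) on L with direction v = (-10, 6, -2): w = Q − (4, -3, -8) = (-10, -3, 11), and w × v = (-60, -130, -90).
Distance = |w × v| / |v| = √28600 / √140 ≈ 14.29.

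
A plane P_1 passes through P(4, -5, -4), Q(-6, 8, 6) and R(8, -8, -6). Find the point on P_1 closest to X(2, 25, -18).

PQ = (-10, 13, 10), PR = (4, -3, -2); a normal to P_1 is PQ × PR = (4, 20, -22).
Using P: P_1 has equation 4x + 20y - 22z = 4.
Foot = X − λn with λ = (n·X − d)/|n|² = (904 − 4)/900 = 1.
Foot = (2, 25, -18) − 1·(4, 20, -22) = (-2, 5, 4).

(-2, 5, 4)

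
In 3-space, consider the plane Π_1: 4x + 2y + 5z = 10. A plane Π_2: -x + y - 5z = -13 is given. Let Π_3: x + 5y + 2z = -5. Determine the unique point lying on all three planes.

Solving the 3×3 linear system 4x + 2y + 5z = 10, -x + y - 5z = -13, x + 5y + 2z = -5 (e.g. by elimination or Cramer's rule, determinant = 72) gives (1, -2, 2).

(1, -2, 2)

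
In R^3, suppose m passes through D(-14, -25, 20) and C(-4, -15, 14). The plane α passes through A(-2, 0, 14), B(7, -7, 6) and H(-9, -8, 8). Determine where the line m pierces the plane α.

A direction vector for m is C − D = (10, 10, -6).
AB = (9, -7, -8), AH = (-7, -8, -6); a normal to α is AB × AH = (-22, 110, -121).
Using A: α has equation -22x + 110y - 121z = -1650.
Substitute r = (-14, -25, 20) + t(10, 10, -6) into the plane: -4862 + 1606t = -1650, so t = 2.
Intersection: (-14, -25, 20) + 2·(10, 10, -6) = (6, -5, 8).

(6, -5, 8)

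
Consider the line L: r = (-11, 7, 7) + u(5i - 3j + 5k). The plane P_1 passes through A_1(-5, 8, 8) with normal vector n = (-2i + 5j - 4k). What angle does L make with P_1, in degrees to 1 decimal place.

P_1: n·r = n·A_1 gives -2x + 5y - 4z = 18.
sin θ = |n·v| / (|n||v|) = |-45| / (√45 · √59) = 0.87333.
θ ≈ 60.8°.

60.8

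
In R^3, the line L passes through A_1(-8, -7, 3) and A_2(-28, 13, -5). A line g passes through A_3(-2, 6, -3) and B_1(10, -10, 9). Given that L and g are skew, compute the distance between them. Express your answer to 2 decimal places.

10.36

A direction vector for L is A_2 − A_1 = (-20, 20, -8).
A direction vector for g is B_1 − A_3 = (12, -16, 12).
Common perpendicular direction n = (-20, 20, -8) × (12, -16, 12) = (112, 144, 80).
With w = (-2, 6, -3) − (-8, -7, 3) = (6, 13, -6), w · n = 2064.
Distance = |w · n| / |n| = |2064| / √39680 ≈ 10.36.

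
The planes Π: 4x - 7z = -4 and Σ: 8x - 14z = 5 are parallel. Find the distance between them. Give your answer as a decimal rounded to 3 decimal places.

Rescale Σ by 1/2: 4x - 7z = 5/2. Then distance = |-4 − (5/2)| / √65 ≈ 0.806.

0.806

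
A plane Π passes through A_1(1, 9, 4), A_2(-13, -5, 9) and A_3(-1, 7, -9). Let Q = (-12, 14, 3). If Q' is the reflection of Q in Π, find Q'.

A_1A_2 = (-14, -14, 5), A_1A_3 = (-2, -2, -13); a normal to Π is A_1A_2 × A_1A_3 = (192, -192, 0).
Using A_1: Π has equation 192x - 192y = -1536.
λ = (n·Q − d)/|n|² = (-4992 − (-1536))/73728 = -3/64.
Reflection = Q − 2λn = (-12, 14, 3) − (-3/32)·(192, -192, 0) = (6, -4, 3).

(6, -4, 3)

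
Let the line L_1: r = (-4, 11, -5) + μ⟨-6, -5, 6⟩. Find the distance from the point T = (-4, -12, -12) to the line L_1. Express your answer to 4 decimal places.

22.8705

Taking (-4, 11, -5) on L_1 with direction v = (-6, -5, 6): w = T − (-4, 11, -5) = (0, -23, -7), and w × v = (-173, 42, -138).
Distance = |w × v| / |v| = √50737 / √97 ≈ 22.8705.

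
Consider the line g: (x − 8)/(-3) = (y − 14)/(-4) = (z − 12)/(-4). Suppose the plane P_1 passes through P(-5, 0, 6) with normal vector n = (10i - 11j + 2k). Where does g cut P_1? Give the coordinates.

(2, 6, 4)

g has direction (-3, -4, -4) through (8, 14, 12).
P_1: n·r = n·P gives 10x - 11y + 2z = -38.
Substitute r = (8, 14, 12) + t(-3, -4, -4) into the plane: -50 + 6t = -38, so t = 2.
Intersection: (8, 14, 12) + 2·(-3, -4, -4) = (2, 6, 4).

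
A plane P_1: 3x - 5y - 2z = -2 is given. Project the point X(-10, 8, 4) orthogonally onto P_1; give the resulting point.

(-4, -2, 0)

Foot = X − λn with λ = (n·X − d)/|n|² = (-78 − (-2))/38 = -2.
Foot = (-10, 8, 4) − (-2)·(3, -5, -2) = (-4, -2, 0).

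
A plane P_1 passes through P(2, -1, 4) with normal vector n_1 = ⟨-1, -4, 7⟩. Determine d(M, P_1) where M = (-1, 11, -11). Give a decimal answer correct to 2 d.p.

18.46

P_1: n_1·r = n_1·P gives -x - 4y + 7z = 30.
n·M − d = (-1)·(-1) + (-4)·(11) + (7)·(-11) − 30 = -150; |n| = √66.
Distance = |-150| / √66 = 150/√66 ≈ 18.46.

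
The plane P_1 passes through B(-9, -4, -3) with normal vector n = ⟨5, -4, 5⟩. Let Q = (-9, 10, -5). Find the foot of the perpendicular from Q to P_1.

P_1: n·r = n·B gives 5x - 4y + 5z = -44.
Foot = Q − λn with λ = (n·Q − d)/|n|² = (-110 − (-44))/66 = -1.
Foot = (-9, 10, -5) − (-1)·(5, -4, 5) = (-4, 6, 0).

(-4, 6, 0)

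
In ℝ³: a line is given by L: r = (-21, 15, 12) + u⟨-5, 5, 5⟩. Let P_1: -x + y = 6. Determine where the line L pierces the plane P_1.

Substitute r = (-21, 15, 12) + t(-5, 5, 5) into the plane: 36 + 10t = 6, so t = -3.
Intersection: (-21, 15, 12) + (-3)·(-5, 5, 5) = (-6, 0, -3).

(-6, 0, -3)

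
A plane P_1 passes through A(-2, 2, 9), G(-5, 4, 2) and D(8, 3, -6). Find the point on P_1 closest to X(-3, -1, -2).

AG = (-3, 2, -7), AD = (10, 1, -15); a normal to P_1 is AG × AD = (-23, -115, -23).
Using A: P_1 has equation -23x - 115y - 23z = -391.
Foot = X − λn with λ = (n·X − d)/|n|² = (230 − (-391))/14283 = 1/23.
Foot = (-3, -1, -2) − (1/23)·(-23, -115, -23) = (-2, 4, -1).

(-2, 4, -1)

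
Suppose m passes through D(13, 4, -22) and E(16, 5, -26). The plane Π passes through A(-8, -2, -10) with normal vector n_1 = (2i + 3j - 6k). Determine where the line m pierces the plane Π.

(1, 0, -6)

A direction vector for m is E − D = (3, 1, -4).
Π: n_1·r = n_1·A gives 2x + 3y - 6z = 38.
Substitute r = (13, 4, -22) + t(3, 1, -4) into the plane: 170 + 33t = 38, so t = -4.
Intersection: (13, 4, -22) + (-4)·(3, 1, -4) = (1, 0, -6).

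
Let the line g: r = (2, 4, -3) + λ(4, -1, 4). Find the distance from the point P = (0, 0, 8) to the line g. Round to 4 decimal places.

Taking (2, 4, -3) on g with direction v = (4, -1, 4): w = P − (2, 4, -3) = (-2, -4, 11), and w × v = (-5, 52, 18).
Distance = |w × v| / |v| = √3053 / √33 ≈ 9.6185.

9.6185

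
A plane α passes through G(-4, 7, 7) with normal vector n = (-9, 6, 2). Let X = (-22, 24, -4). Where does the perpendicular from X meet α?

(-4, 12, -8)

α: n·r = n·G gives -9x + 6y + 2z = 92.
Foot = X − λn with λ = (n·X − d)/|n|² = (334 − 92)/121 = 2.
Foot = (-22, 24, -4) − 2·(-9, 6, 2) = (-4, 12, -8).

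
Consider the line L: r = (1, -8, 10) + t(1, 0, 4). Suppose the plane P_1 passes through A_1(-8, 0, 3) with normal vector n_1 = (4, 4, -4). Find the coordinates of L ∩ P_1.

(-1, -8, 2)

P_1: n_1·r = n_1·A_1 gives 4x + 4y - 4z = -44.
Substitute r = (1, -8, 10) + t(1, 0, 4) into the plane: -68 + (-12)t = -44, so t = -2.
Intersection: (1, -8, 10) + (-2)·(1, 0, 4) = (-1, -8, 2).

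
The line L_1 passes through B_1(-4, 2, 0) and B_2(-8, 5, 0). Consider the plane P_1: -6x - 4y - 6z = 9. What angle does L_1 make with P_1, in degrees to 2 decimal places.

A direction vector for L_1 is B_2 − B_1 = (-4, 3, 0).
sin θ = |n·v| / (|n||v|) = |12| / (√88 · √25) = 0.25584.
θ ≈ 14.82°.

14.82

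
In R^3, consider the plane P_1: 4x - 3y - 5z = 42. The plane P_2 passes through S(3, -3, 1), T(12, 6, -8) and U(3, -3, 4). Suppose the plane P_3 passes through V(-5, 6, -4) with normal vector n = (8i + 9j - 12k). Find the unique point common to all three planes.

ST = (9, 9, -9), SU = (0, 0, 3); a normal to P_2 is ST × SU = (27, -27, 0).
Using S: P_2 has equation 27x - 27y = 162.
P_3: n·r = n·V gives 8x + 9y - 12z = 62.
Solving the 3×3 linear system 4x - 3y - 5z = 42, 27x - 27y = 162, 8x + 9y - 12z = 62 (e.g. by elimination or Cramer's rule, determinant = -1971) gives (4, -2, -4).

(4, -2, -4)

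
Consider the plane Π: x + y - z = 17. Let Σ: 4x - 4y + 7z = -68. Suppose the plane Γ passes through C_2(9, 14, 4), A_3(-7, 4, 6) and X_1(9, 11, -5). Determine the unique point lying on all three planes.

(3, 6, -8)

C_2A_3 = (-16, -10, 2), C_2X_1 = (0, -3, -9); a normal to Γ is C_2A_3 × C_2X_1 = (96, -144, 48).
Using C_2: Γ has equation 96x - 144y + 48z = -960.
Solving the 3×3 linear system x + y - z = 17, 4x - 4y + 7z = -68, 96x - 144y + 48z = -960 (e.g. by elimination or Cramer's rule, determinant = 1488) gives (3, 6, -8).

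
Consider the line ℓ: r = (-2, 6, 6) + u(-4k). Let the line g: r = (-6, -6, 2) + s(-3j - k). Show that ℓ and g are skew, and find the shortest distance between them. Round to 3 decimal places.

Common perpendicular direction n = (0, 0, -4) × (0, -3, -1) = (-12, 0, 0).
With w = (-6, -6, 2) − (-2, 6, 6) = (-4, -12, -4), w · n = 48.
Since n ≠ 0 the lines are not parallel, and w · n = 48 ≠ 0 so they do not intersect; hence they are skew.
Distance = |w · n| / |n| = |48| / √144 ≈ 4.000.

4.000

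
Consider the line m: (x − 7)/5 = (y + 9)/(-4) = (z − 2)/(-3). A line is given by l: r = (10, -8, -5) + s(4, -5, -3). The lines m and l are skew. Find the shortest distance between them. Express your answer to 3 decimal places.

m has direction (5, -4, -3) through (7, -9, 2).
Common perpendicular direction n = (5, -4, -3) × (4, -5, -3) = (-3, 3, -9).
With w = (10, -8, -5) − (7, -9, 2) = (3, 1, -7), w · n = 57.
Distance = |w · n| / |n| = |57| / √99 ≈ 5.729.

5.729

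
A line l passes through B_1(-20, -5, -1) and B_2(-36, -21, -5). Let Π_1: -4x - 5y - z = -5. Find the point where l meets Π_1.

A direction vector for l is B_2 − B_1 = (-16, -16, -4).
Substitute r = (-20, -5, -1) + t(-16, -16, -4) into the plane: 106 + 148t = -5, so t = -3/4.
Intersection: (-20, -5, -1) + (-3/4)·(-16, -16, -4) = (-8, 7, 2).

(-8, 7, 2)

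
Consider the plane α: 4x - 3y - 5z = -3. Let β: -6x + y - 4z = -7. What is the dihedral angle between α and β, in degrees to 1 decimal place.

cos θ = |n₁·n₂| / (|n₁||n₂|) = |-7| / (√50 · √53).
θ = arccos(0.13598) ≈ 82.2°.

82.2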